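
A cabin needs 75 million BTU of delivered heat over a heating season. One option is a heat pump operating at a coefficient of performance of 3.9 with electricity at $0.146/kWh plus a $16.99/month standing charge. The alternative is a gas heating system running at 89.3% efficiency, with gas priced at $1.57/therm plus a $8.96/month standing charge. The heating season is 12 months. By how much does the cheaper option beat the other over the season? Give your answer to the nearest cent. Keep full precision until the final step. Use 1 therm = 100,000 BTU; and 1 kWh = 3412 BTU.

$399.34

Heat load = 75 × 10⁶ BTU = 75,000,000 BTU
Gas: input = 75,000,000 / 0.893 = 83,986,562 BTU = 839.9 therm → 839.9 × $1.57 = $1,318.59; + 12 × $8.96 standing = $1,426.11
Heat pump: 75,000,000 BTU / 3412 = 21,980 kWh heat; / 3.9 = 5,636 kWh in → × $0.146 = $822.89; + 12 × $16.99 standing = $1,026.77
Difference = |$1,426.11 − $1,026.77| = $399.34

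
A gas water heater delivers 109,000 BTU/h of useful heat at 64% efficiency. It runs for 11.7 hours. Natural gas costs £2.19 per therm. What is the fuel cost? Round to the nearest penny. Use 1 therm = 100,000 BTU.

£43.64

Heat delivered = 109,000 BTU/h × 11.7 h = 1,275,300 BTU
Gas input = 1,275,300 / 0.64 = 1,992,656 BTU
= 1,992,656 / 100,000 = 19.93 therm
Cost = 19.93 × £2.19/therm = £43.64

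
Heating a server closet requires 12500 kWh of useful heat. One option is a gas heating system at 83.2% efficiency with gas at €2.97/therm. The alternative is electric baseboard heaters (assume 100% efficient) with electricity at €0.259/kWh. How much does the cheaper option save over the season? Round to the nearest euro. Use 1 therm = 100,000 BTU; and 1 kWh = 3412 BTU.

Heat load = 12500 kWh × 3412 = 42,650,000 BTU
Gas: input = 42,650,000 / 0.832 = 51,262,019 BTU = 512.6 therm → 512.6 × €2.97 = €1,522.48
Electric: 42,650,000 BTU / 3412 = 12,500 kWh → × €0.259 = €3,237.50
Difference = |€1,522.48 − €3,237.50| = €1,715.02 ≈ €1715

€1715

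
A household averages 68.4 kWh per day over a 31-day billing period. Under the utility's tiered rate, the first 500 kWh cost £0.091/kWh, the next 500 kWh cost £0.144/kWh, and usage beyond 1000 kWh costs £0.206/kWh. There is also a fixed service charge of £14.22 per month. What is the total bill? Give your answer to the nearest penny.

£362.52

Usage = 68.4 kWh/day × 31 days = 2120.4 kWh
First 500 kWh × £0.091 = £45.50
Next 500 kWh × £0.144 = £72.00
Remaining 1120.4 kWh × £0.206 = £230.80
Energy charge = £348.30; + service £14.22 = £362.52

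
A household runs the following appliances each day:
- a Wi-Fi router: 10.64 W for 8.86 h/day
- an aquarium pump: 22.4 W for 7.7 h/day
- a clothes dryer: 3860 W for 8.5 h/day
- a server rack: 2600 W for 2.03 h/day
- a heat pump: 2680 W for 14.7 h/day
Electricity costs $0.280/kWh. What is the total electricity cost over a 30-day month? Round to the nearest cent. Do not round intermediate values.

Wi-Fi router: 10.64 W × 8.86 h × 30 d = 2,828 Wh = 2.828 kWh
aquarium pump: 22.4 W × 7.7 h × 30 d = 5,174 Wh = 5.174 kWh
clothes dryer: 3860 W × 8.5 h × 30 d = 984,300 Wh = 984.3 kWh
server rack: 2600 W × 2.03 h × 30 d = 158,340 Wh = 158.3 kWh
heat pump: 2680 W × 14.7 h × 30 d = 1,181,880 Wh = 1,182 kWh
Total energy = 2.828 + 5.174 + 984.3 + 158.3 + 1,182 = 2,333 kWh
Cost = 2,333 kWh × $0.280 = $653.11

$653.11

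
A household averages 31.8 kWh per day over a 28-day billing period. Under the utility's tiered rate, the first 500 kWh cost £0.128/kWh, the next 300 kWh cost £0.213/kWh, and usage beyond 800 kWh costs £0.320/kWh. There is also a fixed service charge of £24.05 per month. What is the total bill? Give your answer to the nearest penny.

£180.88

Usage = 31.8 kWh/day × 28 days = 890.4 kWh
First 500 kWh × £0.128 = £64.00
Next 300 kWh × £0.213 = £63.90
Remaining 90.4 kWh × £0.320 = £28.93
Energy charge = £156.83; + service £24.05 = £180.88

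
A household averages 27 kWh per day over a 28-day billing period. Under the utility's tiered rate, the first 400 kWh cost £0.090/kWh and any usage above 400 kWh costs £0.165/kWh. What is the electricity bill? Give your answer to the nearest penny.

£94.74

Usage = 27 kWh/day × 28 days = 756 kWh
First 400 kWh × £0.090 = £36.00
Remaining 356 kWh × £0.165 = £58.74
Total = £94.74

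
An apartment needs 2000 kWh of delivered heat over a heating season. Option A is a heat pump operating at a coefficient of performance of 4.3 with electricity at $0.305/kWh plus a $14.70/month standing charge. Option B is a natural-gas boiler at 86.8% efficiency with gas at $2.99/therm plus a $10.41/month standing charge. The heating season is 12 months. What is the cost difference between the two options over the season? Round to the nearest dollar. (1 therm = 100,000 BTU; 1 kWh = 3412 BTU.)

$42

Heat load = 2000 kWh × 3412 = 6,824,000 BTU
Gas: input = 6,824,000 / 0.868 = 7,861,751 BTU = 78.62 therm → 78.62 × $2.99 = $235.07; + 12 × $10.41 standing = $359.99
Heat pump: 6,824,000 BTU / 3412 = 2,000 kWh heat; / 4.3 = 465.1 kWh in → × $0.305 = $141.86; + 12 × $14.70 standing = $318.26
Difference = |$359.99 − $318.26| = $41.73 ≈ $42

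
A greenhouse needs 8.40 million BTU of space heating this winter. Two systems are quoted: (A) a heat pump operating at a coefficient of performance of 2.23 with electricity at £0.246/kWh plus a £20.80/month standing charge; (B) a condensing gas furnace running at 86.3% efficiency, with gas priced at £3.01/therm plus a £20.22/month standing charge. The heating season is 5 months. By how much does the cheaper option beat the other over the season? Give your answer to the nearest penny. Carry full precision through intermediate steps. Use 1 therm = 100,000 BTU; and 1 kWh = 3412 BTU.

Heat load = 8.40 × 10⁶ BTU = 8,400,000 BTU
Gas: input = 8,400,000 / 0.863 = 9,733,488 BTU = 97.33 therm → 97.33 × £3.01 = £292.98; + 5 × £20.22 standing = £394.08
Heat pump: 8,400,000 BTU / 3412 = 2,462 kWh heat; / 2.23 = 1,104 kWh in → × £0.246 = £271.58; + 5 × £20.80 standing = £375.58
Difference = |£394.08 − £375.58| = £18.50

£18.50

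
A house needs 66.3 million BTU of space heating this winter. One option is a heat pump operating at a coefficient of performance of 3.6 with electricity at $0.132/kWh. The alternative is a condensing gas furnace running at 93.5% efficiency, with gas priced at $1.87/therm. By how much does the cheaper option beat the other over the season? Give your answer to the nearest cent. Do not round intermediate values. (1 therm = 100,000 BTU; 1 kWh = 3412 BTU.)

Heat load = 66.3 × 10⁶ BTU = 66,300,000 BTU
Gas: input = 66,300,000 / 0.935 = 70,909,091 BTU = 709.1 therm → 709.1 × $1.87 = $1,326.00
Heat pump: 66,300,000 BTU / 3412 = 19,430 kWh heat; / 3.6 = 5,398 kWh in → × $0.132 = $712.49
Difference = |$1,326.00 − $712.49| = $613.51

$613.51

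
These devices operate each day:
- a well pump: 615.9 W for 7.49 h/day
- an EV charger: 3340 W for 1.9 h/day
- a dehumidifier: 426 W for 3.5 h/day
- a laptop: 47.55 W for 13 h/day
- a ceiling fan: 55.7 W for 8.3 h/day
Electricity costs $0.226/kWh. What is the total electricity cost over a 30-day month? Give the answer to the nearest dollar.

$92

well pump: 615.9 W × 7.49 h × 30 d = 138,393 Wh = 138.4 kWh
EV charger: 3340 W × 1.9 h × 30 d = 190,380 Wh = 190.4 kWh
dehumidifier: 426 W × 3.5 h × 30 d = 44,730 Wh = 44.73 kWh
laptop: 47.55 W × 13 h × 30 d = 18,544 Wh = 18.54 kWh
ceiling fan: 55.7 W × 8.3 h × 30 d = 13,869 Wh = 13.87 kWh
Total energy = 138.4 + 190.4 + 44.73 + 18.54 + 13.87 = 405.9 kWh
Cost = 405.9 kWh × $0.226 = $91.74 ≈ $92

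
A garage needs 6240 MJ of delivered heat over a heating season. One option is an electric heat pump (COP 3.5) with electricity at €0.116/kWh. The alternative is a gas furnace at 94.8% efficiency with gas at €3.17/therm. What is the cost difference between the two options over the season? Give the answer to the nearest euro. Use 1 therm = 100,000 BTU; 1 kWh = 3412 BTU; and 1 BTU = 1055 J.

€140

Heat load = 6240 MJ = 6,240,000,000 J / 1055 = 5,914,692 BTU
Gas: input = 5,914,692 / 0.948 = 6,239,127 BTU = 62.39 therm → 62.39 × €3.17 = €197.78
Heat pump: 5,914,692 BTU / 3412 = 1,733 kWh heat; / 3.5 = 495.3 kWh in → × €0.116 = €57.45
Difference = |€197.78 − €57.45| = €140.33 ≈ €140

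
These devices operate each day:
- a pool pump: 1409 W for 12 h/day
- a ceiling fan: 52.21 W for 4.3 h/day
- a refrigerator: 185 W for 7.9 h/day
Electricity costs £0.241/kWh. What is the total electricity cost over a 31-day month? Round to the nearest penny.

£138.92

pool pump: 1409 W × 12 h × 31 d = 524,148 Wh = 524.1 kWh
ceiling fan: 52.21 W × 4.3 h × 31 d = 6,960 Wh = 6.96 kWh
refrigerator: 185 W × 7.9 h × 31 d = 45,306 Wh = 45.31 kWh
Total energy = 524.1 + 6.96 + 45.31 = 576.4 kWh
Cost = 576.4 kWh × £0.241 = £138.92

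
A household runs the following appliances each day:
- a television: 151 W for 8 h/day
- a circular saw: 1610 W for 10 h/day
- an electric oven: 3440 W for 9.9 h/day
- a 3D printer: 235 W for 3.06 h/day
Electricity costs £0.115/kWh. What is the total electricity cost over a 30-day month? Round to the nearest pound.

television: 151 W × 8 h × 30 d = 36,240 Wh = 36.24 kWh
circular saw: 1610 W × 10 h × 30 d = 483,000 Wh = 483 kWh
electric oven: 3440 W × 9.9 h × 30 d = 1,021,680 Wh = 1,022 kWh
3D printer: 235 W × 3.06 h × 30 d = 21,573 Wh = 21.57 kWh
Total energy = 36.24 + 483 + 1,022 + 21.57 = 1,562 kWh
Cost = 1,562 kWh × £0.115 = £179.69 ≈ £180

£180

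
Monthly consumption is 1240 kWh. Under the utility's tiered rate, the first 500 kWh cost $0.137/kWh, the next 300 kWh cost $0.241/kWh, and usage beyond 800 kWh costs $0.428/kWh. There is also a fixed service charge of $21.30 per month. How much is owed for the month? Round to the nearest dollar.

First 500 kWh × $0.137 = $68.50
Next 300 kWh × $0.241 = $72.30
Remaining 440 kWh × $0.428 = $188.32
Energy charge = $329.12; + service $21.30 = $350.42 ≈ $350

$350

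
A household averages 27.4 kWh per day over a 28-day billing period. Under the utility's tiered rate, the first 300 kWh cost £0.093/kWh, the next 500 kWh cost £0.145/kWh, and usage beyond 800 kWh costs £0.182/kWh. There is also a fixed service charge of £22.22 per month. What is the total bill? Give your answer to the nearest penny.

£117.86

Usage = 27.4 kWh/day × 28 days = 767.2 kWh
First 300 kWh × £0.093 = £27.90
Next 467.2 kWh × £0.145 = £67.74
Remaining tier: 0 kWh (not reached)
Energy charge = £95.64; + service £22.22 = £117.86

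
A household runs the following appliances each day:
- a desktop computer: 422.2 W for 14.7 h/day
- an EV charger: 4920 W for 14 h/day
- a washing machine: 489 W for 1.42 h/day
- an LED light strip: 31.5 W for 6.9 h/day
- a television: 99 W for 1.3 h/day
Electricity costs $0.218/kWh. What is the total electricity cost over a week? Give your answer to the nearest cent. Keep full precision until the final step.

$116.17

desktop computer: 422.2 W × 14.7 h × 7 d = 43,444 Wh = 43.44 kWh
EV charger: 4920 W × 14 h × 7 d = 482,160 Wh = 482.2 kWh
washing machine: 489 W × 1.42 h × 7 d = 4,861 Wh = 4.861 kWh
LED light strip: 31.5 W × 6.9 h × 7 d = 1,521 Wh = 1.521 kWh
television: 99 W × 1.3 h × 7 d = 901 Wh = 0.9009 kWh
Total energy = 43.44 + 482.2 + 4.861 + 1.521 + 0.9009 = 532.9 kWh
Cost = 532.9 kWh × $0.218 = $116.17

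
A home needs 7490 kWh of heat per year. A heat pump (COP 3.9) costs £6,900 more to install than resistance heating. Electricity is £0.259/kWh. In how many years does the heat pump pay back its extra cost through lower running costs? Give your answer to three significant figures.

Resistance: 7490 kWh × £0.259 = £1,939.91/yr
Heat pump: 7490 / 3.9 = 1921 kWh in → × £0.259 = £497.41/yr
Annual savings = £1,442.50
Payback = £6,900 / £1,442.50 = 4.78 years

4.78 years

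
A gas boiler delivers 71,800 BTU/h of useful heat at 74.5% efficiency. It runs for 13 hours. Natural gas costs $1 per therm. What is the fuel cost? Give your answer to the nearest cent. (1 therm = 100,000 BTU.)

Heat delivered = 71,800 BTU/h × 13 h = 933,400 BTU
Gas input = 933,400 / 0.745 = 1,252,886 BTU
= 1,252,886 / 100,000 = 12.53 therm
Cost = 12.53 × $1/therm = $12.53

$12.53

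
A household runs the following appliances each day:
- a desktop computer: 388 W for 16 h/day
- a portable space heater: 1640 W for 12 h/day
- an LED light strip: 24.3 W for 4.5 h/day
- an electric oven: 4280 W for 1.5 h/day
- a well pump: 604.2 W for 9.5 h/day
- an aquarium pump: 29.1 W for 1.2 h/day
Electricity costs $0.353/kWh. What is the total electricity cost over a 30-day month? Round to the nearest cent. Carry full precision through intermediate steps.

desktop computer: 388 W × 16 h × 30 d = 186,240 Wh = 186.2 kWh
portable space heater: 1640 W × 12 h × 30 d = 590,400 Wh = 590.4 kWh
LED light strip: 24.3 W × 4.5 h × 30 d = 3,281 Wh = 3.281 kWh
electric oven: 4280 W × 1.5 h × 30 d = 192,600 Wh = 192.6 kWh
well pump: 604.2 W × 9.5 h × 30 d = 172,197 Wh = 172.2 kWh
aquarium pump: 29.1 W × 1.2 h × 30 d = 1,048 Wh = 1.048 kWh
Total energy = 186.2 + 590.4 + 3.281 + 192.6 + 172.2 + 1.048 = 1,146 kWh
Cost = 1,146 kWh × $0.353 = $404.46

$404.46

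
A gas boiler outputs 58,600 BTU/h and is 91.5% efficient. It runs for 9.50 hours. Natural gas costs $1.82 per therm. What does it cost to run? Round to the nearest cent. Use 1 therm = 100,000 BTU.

Heat delivered = 58,600 BTU/h × 9.50 h = 556,700 BTU
Gas input = 556,700 / 0.915 = 608,415 BTU
= 608,415 / 100,000 = 6.084 therm
Cost = 6.084 × $1.82/therm = $11.07

$11.07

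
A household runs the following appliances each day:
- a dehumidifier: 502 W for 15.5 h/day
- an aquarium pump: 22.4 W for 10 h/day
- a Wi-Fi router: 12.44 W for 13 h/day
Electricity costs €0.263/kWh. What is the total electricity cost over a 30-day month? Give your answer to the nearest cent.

€64.44

dehumidifier: 502 W × 15.5 h × 30 d = 233,430 Wh = 233.4 kWh
aquarium pump: 22.4 W × 10 h × 30 d = 6,720 Wh = 6.72 kWh
Wi-Fi router: 12.44 W × 13 h × 30 d = 4,852 Wh = 4.852 kWh
Total energy = 233.4 + 6.72 + 4.852 = 245 kWh
Cost = 245 kWh × €0.263 = €64.44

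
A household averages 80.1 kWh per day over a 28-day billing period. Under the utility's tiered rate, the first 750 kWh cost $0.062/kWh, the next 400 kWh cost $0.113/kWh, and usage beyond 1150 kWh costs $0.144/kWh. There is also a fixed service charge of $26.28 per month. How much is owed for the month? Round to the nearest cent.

$275.34

Usage = 80.1 kWh/day × 28 days = 2242.8 kWh
First 750 kWh × $0.062 = $46.50
Next 400 kWh × $0.113 = $45.20
Remaining 1092.8 kWh × $0.144 = $157.36
Energy charge = $249.06; + service $26.28 = $275.34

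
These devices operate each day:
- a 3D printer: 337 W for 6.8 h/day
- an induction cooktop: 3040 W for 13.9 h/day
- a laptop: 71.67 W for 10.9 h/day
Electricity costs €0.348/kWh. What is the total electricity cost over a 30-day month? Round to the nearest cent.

3D printer: 337 W × 6.8 h × 30 d = 68,748 Wh = 68.75 kWh
induction cooktop: 3040 W × 13.9 h × 30 d = 1,267,680 Wh = 1,268 kWh
laptop: 71.67 W × 10.9 h × 30 d = 23,436 Wh = 23.44 kWh
Total energy = 68.75 + 1,268 + 23.44 = 1,360 kWh
Cost = 1,360 kWh × €0.348 = €473.23

€473.23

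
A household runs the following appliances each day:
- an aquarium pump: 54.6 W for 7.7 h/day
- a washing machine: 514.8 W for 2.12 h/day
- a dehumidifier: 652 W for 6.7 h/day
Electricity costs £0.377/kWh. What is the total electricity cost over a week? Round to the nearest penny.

£15.52

aquarium pump: 54.6 W × 7.7 h × 7 d = 2,943 Wh = 2.943 kWh
washing machine: 514.8 W × 2.12 h × 7 d = 7,640 Wh = 7.64 kWh
dehumidifier: 652 W × 6.7 h × 7 d = 30,579 Wh = 30.58 kWh
Total energy = 2.943 + 7.64 + 30.58 = 41.16 kWh
Cost = 41.16 kWh × £0.377 = £15.52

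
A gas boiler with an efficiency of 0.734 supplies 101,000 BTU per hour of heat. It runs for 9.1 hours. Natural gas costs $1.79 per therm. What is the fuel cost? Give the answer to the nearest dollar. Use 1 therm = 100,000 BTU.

Heat delivered = 101,000 BTU/h × 9.1 h = 919,100 BTU
Gas input = 919,100 / 0.734 = 1,252,180 BTU
= 1,252,180 / 100,000 = 12.52 therm
Cost = 12.52 × $1.79/therm = $22.41 ≈ $22

$22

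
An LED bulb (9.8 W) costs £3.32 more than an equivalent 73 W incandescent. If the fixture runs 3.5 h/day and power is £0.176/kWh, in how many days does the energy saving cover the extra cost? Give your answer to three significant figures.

Power saved = 73 − 9.8 = 63.2 W
Daily energy saved = 63.2 W × 3.5 h = 221.2 Wh = 0.2212 kWh
Daily savings = 0.2212 × £0.176 = £0.0389
Payback = £3.32 / £0.0389 per day = 85.28 days

85.3 days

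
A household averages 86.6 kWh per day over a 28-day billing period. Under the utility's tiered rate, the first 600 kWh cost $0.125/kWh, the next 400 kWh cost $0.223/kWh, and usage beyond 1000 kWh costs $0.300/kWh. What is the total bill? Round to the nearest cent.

Usage = 86.6 kWh/day × 28 days = 2424.8 kWh
First 600 kWh × $0.125 = $75.00
Next 400 kWh × $0.223 = $89.20
Remaining 1424.8 kWh × $0.300 = $427.44
Total = $591.64

$591.64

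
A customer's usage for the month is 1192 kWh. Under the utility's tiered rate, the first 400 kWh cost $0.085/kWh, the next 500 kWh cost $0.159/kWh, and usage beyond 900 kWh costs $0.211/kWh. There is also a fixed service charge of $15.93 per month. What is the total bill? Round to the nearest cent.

$191.04

First 400 kWh × $0.085 = $34.00
Next 500 kWh × $0.159 = $79.50
Remaining 292 kWh × $0.211 = $61.61
Energy charge = $175.11; + service $15.93 = $191.04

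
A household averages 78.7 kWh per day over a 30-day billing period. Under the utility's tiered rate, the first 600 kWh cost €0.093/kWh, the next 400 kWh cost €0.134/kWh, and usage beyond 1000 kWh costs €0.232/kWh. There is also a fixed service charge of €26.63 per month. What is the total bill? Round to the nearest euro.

€452

Usage = 78.7 kWh/day × 30 days = 2361 kWh
First 600 kWh × €0.093 = €55.80
Next 400 kWh × €0.134 = €53.60
Remaining 1361 kWh × €0.232 = €315.75
Energy charge = €425.15; + service €26.63 = €451.78 ≈ €452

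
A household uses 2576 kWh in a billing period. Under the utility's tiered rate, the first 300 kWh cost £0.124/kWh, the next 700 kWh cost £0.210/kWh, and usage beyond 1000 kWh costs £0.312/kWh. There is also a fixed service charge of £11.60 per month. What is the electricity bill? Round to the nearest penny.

First 300 kWh × £0.124 = £37.20
Next 700 kWh × £0.210 = £147.00
Remaining 1576 kWh × £0.312 = £491.71
Energy charge = £675.91; + service £11.60 = £687.51

£687.51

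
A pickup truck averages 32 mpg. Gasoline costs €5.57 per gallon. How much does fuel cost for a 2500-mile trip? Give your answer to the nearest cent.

Fuel = 2500 mi / 32 mpg = 78.12 gal
Cost = 78.12 gal × €5.57/gal = €435.16

€435.16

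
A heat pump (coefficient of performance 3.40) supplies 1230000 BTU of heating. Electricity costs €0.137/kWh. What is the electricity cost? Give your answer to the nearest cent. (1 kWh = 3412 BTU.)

Heat delivered = 1,230,000 BTU / 3412 = 360.5 kWh
Electrical input = 360.5 kWh / 3.40 = 106 kWh
Cost = 106 × €0.137/kWh = €14.53

€14.53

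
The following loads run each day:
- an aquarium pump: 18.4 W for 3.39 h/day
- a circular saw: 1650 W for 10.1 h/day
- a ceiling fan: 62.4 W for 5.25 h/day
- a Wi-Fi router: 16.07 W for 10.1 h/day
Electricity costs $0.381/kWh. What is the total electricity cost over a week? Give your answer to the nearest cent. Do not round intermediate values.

aquarium pump: 18.4 W × 3.39 h × 7 d = 437 Wh = 0.4366 kWh
circular saw: 1650 W × 10.1 h × 7 d = 116,655 Wh = 116.7 kWh
ceiling fan: 62.4 W × 5.25 h × 7 d = 2,293 Wh = 2.293 kWh
Wi-Fi router: 16.07 W × 10.1 h × 7 d = 1,136 Wh = 1.136 kWh
Total energy = 0.4366 + 116.7 + 2.293 + 1.136 = 120.5 kWh
Cost = 120.5 kWh × $0.381 = $45.92

$45.92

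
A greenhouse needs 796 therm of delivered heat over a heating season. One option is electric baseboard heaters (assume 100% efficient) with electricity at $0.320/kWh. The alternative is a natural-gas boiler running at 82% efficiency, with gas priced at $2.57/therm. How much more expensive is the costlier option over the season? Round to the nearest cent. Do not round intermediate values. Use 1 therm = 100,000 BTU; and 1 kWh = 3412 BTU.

$4970.64

Heat load = 796 therm × 100,000 = 79,600,000 BTU
Gas: input = 79,600,000 / 0.82 = 97,073,171 BTU = 970.7 therm → 970.7 × $2.57 = $2,494.78
Electric: 79,600,000 BTU / 3412 = 23,330 kWh → × $0.320 = $7,465.42
Difference = |$2,494.78 − $7,465.42| = $4,970.64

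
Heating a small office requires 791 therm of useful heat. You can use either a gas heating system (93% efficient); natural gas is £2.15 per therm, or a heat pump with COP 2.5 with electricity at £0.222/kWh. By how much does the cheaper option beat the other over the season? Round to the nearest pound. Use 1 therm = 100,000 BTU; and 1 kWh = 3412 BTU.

Heat load = 791 therm × 100,000 = 79,100,000 BTU
Gas: input = 79,100,000 / 0.93 = 85,053,763 BTU = 850.5 therm → 850.5 × £2.15 = £1,828.66
Heat pump: 79,100,000 BTU / 3412 = 23,180 kWh heat; / 2.5 = 9,273 kWh in → × £0.222 = £2,058.64
Difference = |£1,828.66 − £2,058.64| = £229.98 ≈ £230

£230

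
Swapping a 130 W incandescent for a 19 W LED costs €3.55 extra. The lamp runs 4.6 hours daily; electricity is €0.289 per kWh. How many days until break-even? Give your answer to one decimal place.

24.1 days

Power saved = 130 − 19 = 111 W
Daily energy saved = 111 W × 4.6 h = 510.6 Wh = 0.5106 kWh
Daily savings = 0.5106 × €0.289 = €0.1476
Payback = €3.55 / €0.1476 per day = 24.06 days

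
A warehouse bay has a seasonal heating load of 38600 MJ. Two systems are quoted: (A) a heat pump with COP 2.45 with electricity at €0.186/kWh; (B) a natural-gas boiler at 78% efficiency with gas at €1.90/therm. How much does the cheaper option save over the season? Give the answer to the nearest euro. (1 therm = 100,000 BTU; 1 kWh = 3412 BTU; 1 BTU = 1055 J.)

Heat load = 38600 MJ = 38,600,000,000 J / 1055 = 36,587,678 BTU
Gas: input = 36,587,678 / 0.78 = 46,907,279 BTU = 469.1 therm → 469.1 × €1.90 = €891.24
Heat pump: 36,587,678 BTU / 3412 = 10,720 kWh heat; / 2.45 = 4,377 kWh in → × €0.186 = €814.09
Difference = |€891.24 − €814.09| = €77.15 ≈ €77

€77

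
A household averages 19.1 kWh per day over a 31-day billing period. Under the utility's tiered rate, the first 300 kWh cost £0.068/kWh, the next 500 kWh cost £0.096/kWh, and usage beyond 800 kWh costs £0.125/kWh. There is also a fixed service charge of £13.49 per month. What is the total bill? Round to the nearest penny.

Usage = 19.1 kWh/day × 31 days = 592.1 kWh
First 300 kWh × £0.068 = £20.40
Next 292.1 kWh × £0.096 = £28.04
Remaining tier: 0 kWh (not reached)
Energy charge = £48.44; + service £13.49 = £61.93

£61.93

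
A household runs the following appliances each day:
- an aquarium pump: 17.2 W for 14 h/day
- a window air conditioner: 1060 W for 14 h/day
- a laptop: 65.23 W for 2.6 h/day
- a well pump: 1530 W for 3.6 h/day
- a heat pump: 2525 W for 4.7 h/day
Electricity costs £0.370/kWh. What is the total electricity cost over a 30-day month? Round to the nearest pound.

aquarium pump: 17.2 W × 14 h × 30 d = 7,224 Wh = 7.224 kWh
window air conditioner: 1060 W × 14 h × 30 d = 445,200 Wh = 445.2 kWh
laptop: 65.23 W × 2.6 h × 30 d = 5,088 Wh = 5.088 kWh
well pump: 1530 W × 3.6 h × 30 d = 165,240 Wh = 165.2 kWh
heat pump: 2525 W × 4.7 h × 30 d = 356,025 Wh = 356 kWh
Total energy = 7.224 + 445.2 + 5.088 + 165.2 + 356 = 978.8 kWh
Cost = 978.8 kWh × £0.370 = £362.15 ≈ £362

£362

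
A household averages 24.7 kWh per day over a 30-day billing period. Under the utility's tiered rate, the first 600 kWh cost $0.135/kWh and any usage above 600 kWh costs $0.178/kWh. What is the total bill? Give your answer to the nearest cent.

$106.10

Usage = 24.7 kWh/day × 30 days = 741 kWh
First 600 kWh × $0.135 = $81.00
Remaining 141 kWh × $0.178 = $25.10
Total = $106.10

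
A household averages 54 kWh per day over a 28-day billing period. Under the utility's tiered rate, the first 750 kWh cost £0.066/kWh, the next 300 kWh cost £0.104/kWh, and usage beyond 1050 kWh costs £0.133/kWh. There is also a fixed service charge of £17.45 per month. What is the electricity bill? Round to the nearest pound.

Usage = 54 kWh/day × 28 days = 1512 kWh
First 750 kWh × £0.066 = £49.50
Next 300 kWh × £0.104 = £31.20
Remaining 462 kWh × £0.133 = £61.45
Energy charge = £142.15; + service £17.45 = £159.60 ≈ £160

£160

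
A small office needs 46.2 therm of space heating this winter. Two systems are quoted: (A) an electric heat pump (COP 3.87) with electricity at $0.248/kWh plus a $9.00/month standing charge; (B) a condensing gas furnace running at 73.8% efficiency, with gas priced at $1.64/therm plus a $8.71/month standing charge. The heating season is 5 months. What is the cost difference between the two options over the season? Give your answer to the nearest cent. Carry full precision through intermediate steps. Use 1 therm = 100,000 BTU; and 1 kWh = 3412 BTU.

Heat load = 46.2 therm × 100,000 = 4,620,000 BTU
Gas: input = 4,620,000 / 0.738 = 6,260,163 BTU = 62.6 therm → 62.6 × $1.64 = $102.67; + 5 × $8.71 standing = $146.22
Heat pump: 4,620,000 BTU / 3412 = 1,354 kWh heat; / 3.87 = 349.9 kWh in → × $0.248 = $86.77; + 5 × $9.00 standing = $131.77
Difference = |$146.22 − $131.77| = $14.45

$14.45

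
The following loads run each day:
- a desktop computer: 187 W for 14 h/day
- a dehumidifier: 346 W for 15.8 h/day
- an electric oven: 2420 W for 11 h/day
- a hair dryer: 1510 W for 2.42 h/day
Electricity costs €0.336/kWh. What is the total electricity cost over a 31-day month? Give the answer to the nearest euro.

desktop computer: 187 W × 14 h × 31 d = 81,158 Wh = 81.16 kWh
dehumidifier: 346 W × 15.8 h × 31 d = 169,471 Wh = 169.5 kWh
electric oven: 2420 W × 11 h × 31 d = 825,220 Wh = 825.2 kWh
hair dryer: 1510 W × 2.42 h × 31 d = 113,280 Wh = 113.3 kWh
Total energy = 81.16 + 169.5 + 825.2 + 113.3 = 1,189 kWh
Cost = 1,189 kWh × €0.336 = €399.55 ≈ €400

€400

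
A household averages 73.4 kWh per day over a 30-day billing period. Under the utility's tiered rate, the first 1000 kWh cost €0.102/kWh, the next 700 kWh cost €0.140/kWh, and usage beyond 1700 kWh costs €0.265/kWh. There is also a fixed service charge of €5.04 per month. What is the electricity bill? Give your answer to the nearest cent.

€338.07

Usage = 73.4 kWh/day × 30 days = 2202 kWh
First 1000 kWh × €0.102 = €102.00
Next 700 kWh × €0.140 = €98.00
Remaining 502 kWh × €0.265 = €133.03
Energy charge = €333.03; + service €5.04 = €338.07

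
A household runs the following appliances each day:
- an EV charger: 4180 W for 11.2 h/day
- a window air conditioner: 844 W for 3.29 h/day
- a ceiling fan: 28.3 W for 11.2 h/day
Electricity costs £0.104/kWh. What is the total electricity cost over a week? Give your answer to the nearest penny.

£36.33

EV charger: 4180 W × 11.2 h × 7 d = 327,712 Wh = 327.7 kWh
window air conditioner: 844 W × 3.29 h × 7 d = 19,437 Wh = 19.44 kWh
ceiling fan: 28.3 W × 11.2 h × 7 d = 2,219 Wh = 2.219 kWh
Total energy = 327.7 + 19.44 + 2.219 = 349.4 kWh
Cost = 349.4 kWh × £0.104 = £36.33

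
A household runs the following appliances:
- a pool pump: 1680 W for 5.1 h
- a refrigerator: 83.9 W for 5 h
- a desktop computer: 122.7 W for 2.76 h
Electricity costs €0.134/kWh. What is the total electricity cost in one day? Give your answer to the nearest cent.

pool pump: 1680 W × 5.1 h = 8,568 Wh = 8.568 kWh
refrigerator: 83.9 W × 5 h = 420 Wh = 0.4195 kWh
desktop computer: 122.7 W × 2.76 h = 339 Wh = 0.3387 kWh
Total energy = 8.568 + 0.4195 + 0.3387 = 9.326 kWh
Cost = 9.326 kWh × €0.134 = €1.25

€1.25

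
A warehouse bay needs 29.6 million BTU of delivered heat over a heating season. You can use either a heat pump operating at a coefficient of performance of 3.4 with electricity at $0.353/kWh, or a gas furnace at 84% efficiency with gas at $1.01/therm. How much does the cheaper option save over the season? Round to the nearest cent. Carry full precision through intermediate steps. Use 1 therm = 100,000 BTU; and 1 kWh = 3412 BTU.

$544.79

Heat load = 29.6 × 10⁶ BTU = 29,600,000 BTU
Gas: input = 29,600,000 / 0.840 = 35,238,095 BTU = 352.4 therm → 352.4 × $1.01 = $355.90
Heat pump: 29,600,000 BTU / 3412 = 8,675 kWh heat; / 3.4 = 2,552 kWh in → × $0.353 = $900.70
Difference = |$355.90 − $900.70| = $544.79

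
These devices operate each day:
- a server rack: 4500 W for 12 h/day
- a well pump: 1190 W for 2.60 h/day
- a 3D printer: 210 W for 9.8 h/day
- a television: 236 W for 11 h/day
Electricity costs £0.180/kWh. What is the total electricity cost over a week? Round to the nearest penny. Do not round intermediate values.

server rack: 4500 W × 12 h × 7 d = 378,000 Wh = 378 kWh
well pump: 1190 W × 2.60 h × 7 d = 21,658 Wh = 21.66 kWh
3D printer: 210 W × 9.8 h × 7 d = 14,406 Wh = 14.41 kWh
television: 236 W × 11 h × 7 d = 18,172 Wh = 18.17 kWh
Total energy = 378 + 21.66 + 14.41 + 18.17 = 432.2 kWh
Cost = 432.2 kWh × £0.180 = £77.80

£77.80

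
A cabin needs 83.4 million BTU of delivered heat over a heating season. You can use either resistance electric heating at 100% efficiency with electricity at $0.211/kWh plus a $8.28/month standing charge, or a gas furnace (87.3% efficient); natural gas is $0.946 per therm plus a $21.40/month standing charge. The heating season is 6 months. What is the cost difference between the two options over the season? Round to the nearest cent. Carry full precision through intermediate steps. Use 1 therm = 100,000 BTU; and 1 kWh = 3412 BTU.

$4175.04

Heat load = 83.4 × 10⁶ BTU = 83,400,000 BTU
Gas: input = 83,400,000 / 0.873 = 95,532,646 BTU = 955.3 therm → 955.3 × $0.946 = $903.74; + 6 × $21.40 standing = $1,032.14
Electric: 83,400,000 BTU / 3412 = 24,440 kWh → × $0.211 = $5,157.50; + 6 × $8.28 standing = $5,207.18
Difference = |$1,032.14 − $5,207.18| = $4,175.04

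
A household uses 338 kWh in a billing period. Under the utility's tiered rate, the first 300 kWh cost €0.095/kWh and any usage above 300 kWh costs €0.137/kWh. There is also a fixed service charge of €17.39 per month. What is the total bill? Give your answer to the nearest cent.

€51.10

First 300 kWh × €0.095 = €28.50
Remaining 38 kWh × €0.137 = €5.21
Energy charge = €33.71; + service €17.39 = €51.10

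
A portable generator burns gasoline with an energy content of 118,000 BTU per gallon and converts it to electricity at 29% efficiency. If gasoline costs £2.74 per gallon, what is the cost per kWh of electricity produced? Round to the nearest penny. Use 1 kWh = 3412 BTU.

£0.27

Electrical output per gallon = 118,000 BTU × 0.29 / 3412 BTU/kWh = 10.03 kWh
Cost per kWh = £2.74 / 10.03 kWh = £0.273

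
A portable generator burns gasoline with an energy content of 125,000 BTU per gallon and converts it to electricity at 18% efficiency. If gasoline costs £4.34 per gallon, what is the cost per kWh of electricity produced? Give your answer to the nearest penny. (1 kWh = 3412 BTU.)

£0.66

Electrical output per gallon = 125,000 BTU × 0.18 / 3412 BTU/kWh = 6.594 kWh
Cost per kWh = £4.34 / 6.594 kWh = £0.658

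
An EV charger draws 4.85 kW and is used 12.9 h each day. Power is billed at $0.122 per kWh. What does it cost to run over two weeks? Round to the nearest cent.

Energy = 4850 W × 12.9 h/day × 14 days = 875,910 Wh = 875.9 kWh
Cost = 875.9 kWh × $0.122/kWh = $106.86

$106.86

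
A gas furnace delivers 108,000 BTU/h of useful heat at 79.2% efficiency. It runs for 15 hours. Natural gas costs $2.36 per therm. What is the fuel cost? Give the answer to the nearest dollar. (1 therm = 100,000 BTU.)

Heat delivered = 108,000 BTU/h × 15 h = 1,620,000 BTU
Gas input = 1,620,000 / 0.792 = 2,045,455 BTU
= 2,045,455 / 100,000 = 20.45 therm
Cost = 20.45 × $2.36/therm = $48.27 ≈ $48

$48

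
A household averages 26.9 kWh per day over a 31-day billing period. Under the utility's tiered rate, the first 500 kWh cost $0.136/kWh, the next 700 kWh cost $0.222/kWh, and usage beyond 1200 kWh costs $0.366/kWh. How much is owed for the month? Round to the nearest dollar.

$142

Usage = 26.9 kWh/day × 31 days = 833.9 kWh
First 500 kWh × $0.136 = $68.00
Next 333.9 kWh × $0.222 = $74.13
Remaining tier: 0 kWh (not reached)
Total = $142.13 ≈ $142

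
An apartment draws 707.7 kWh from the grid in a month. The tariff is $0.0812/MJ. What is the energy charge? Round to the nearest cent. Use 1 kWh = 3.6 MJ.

$206.87

707.7 kWh × (3.6 MJ/kWh) = 2,548 MJ
Cost = 2,548 MJ × $0.0812/MJ = $206.87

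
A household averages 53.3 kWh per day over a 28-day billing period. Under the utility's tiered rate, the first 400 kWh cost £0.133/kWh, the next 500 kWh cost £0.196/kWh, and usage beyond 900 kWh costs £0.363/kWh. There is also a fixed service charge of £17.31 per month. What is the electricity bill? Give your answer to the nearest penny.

Usage = 53.3 kWh/day × 28 days = 1492.4 kWh
First 400 kWh × £0.133 = £53.20
Next 500 kWh × £0.196 = £98.00
Remaining 592.4 kWh × £0.363 = £215.04
Energy charge = £366.24; + service £17.31 = £383.55

£383.55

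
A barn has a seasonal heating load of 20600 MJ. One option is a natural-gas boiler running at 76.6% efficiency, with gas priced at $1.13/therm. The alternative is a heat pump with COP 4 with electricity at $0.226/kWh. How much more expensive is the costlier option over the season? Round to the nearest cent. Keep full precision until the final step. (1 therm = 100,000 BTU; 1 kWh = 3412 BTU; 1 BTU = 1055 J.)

Heat load = 20600 MJ = 20,600,000,000 J / 1055 = 19,526,066 BTU
Gas: input = 19,526,066 / 0.766 = 25,490,948 BTU = 254.9 therm → 254.9 × $1.13 = $288.05
Heat pump: 19,526,066 BTU / 3412 = 5,723 kWh heat; / 4 = 1,431 kWh in → × $0.226 = $323.34
Difference = |$288.05 − $323.34| = $35.29

$35.29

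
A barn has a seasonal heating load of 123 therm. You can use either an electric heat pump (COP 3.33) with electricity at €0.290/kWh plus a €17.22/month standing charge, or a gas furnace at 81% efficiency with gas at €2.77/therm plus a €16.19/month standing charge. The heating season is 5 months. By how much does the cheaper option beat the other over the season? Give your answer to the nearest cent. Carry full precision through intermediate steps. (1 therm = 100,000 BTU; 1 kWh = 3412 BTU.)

Heat load = 123 therm × 100,000 = 12,300,000 BTU
Gas: input = 12,300,000 / 0.810 = 15,185,185 BTU = 151.9 therm → 151.9 × €2.77 = €420.63; + 5 × €16.19 standing = €501.58
Heat pump: 12,300,000 BTU / 3412 = 3,605 kWh heat; / 3.33 = 1,083 kWh in → × €0.290 = €313.94; + 5 × €17.22 standing = €400.04
Difference = |€501.58 − €400.04| = €101.54

€101.54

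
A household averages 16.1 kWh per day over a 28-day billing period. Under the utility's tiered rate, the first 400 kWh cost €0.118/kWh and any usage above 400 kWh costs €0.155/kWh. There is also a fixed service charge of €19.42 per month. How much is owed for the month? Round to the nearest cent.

€74.49

Usage = 16.1 kWh/day × 28 days = 450.8 kWh
First 400 kWh × €0.118 = €47.20
Remaining 50.8 kWh × €0.155 = €7.87
Energy charge = €55.07; + service €19.42 = €74.49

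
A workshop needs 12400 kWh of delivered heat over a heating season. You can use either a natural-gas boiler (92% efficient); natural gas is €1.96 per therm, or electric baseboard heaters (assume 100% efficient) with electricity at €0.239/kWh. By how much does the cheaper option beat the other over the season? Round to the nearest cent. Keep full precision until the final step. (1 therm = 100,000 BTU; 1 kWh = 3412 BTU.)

€2062.24

Heat load = 12400 kWh × 3412 = 42,308,800 BTU
Gas: input = 42,308,800 / 0.92 = 45,987,826 BTU = 459.9 therm → 459.9 × €1.96 = €901.36
Electric: 42,308,800 BTU / 3412 = 12,400 kWh → × €0.239 = €2,963.60
Difference = |€901.36 − €2,963.60| = €2,062.24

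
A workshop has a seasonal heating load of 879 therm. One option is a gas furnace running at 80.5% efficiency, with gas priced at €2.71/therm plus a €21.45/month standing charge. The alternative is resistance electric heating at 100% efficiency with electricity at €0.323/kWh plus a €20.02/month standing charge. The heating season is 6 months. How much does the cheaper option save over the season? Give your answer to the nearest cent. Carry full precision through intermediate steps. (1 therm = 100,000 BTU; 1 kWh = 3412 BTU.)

€5353.43

Heat load = 879 therm × 100,000 = 87,900,000 BTU
Gas: input = 87,900,000 / 0.805 = 109,192,547 BTU = 1,092 therm → 1,092 × €2.71 = €2,959.12; + 6 × €21.45 standing = €3,087.82
Electric: 87,900,000 BTU / 3412 = 25,760 kWh → × €0.323 = €8,321.13; + 6 × €20.02 standing = €8,441.25
Difference = |€3,087.82 − €8,441.25| = €5,353.43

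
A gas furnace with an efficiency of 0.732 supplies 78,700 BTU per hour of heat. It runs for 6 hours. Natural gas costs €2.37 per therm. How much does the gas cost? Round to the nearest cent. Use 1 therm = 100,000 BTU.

Heat delivered = 78,700 BTU/h × 6 h = 472,200 BTU
Gas input = 472,200 / 0.732 = 645,082 BTU
= 645,082 / 100,000 = 6.451 therm
Cost = 6.451 × €2.37/therm = €15.29

€15.29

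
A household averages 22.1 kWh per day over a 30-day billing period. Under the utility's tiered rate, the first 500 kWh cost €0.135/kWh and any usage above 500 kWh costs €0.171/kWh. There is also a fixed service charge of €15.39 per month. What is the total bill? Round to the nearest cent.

Usage = 22.1 kWh/day × 30 days = 663 kWh
First 500 kWh × €0.135 = €67.50
Remaining 163 kWh × €0.171 = €27.87
Energy charge = €95.37; + service €15.39 = €110.76

€110.76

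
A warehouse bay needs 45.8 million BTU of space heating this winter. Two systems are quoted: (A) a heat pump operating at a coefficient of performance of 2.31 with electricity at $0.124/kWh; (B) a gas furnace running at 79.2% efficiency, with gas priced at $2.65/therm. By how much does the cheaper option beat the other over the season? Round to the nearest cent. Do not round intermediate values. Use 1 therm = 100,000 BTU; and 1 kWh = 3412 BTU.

Heat load = 45.8 × 10⁶ BTU = 45,800,000 BTU
Gas: input = 45,800,000 / 0.792 = 57,828,283 BTU = 578.3 therm → 578.3 × $2.65 = $1,532.45
Heat pump: 45,800,000 BTU / 3412 = 13,420 kWh heat; / 2.31 = 5,811 kWh in → × $0.124 = $720.55
Difference = |$1,532.45 − $720.55| = $811.90

$811.90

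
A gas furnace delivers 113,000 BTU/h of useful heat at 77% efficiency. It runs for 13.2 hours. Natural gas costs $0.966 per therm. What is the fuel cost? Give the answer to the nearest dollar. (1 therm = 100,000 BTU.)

$19

Heat delivered = 113,000 BTU/h × 13.2 h = 1,491,600 BTU
Gas input = 1,491,600 / 0.77 = 1,937,143 BTU
= 1,937,143 / 100,000 = 19.37 therm
Cost = 19.37 × $0.966/therm = $18.71 ≈ $19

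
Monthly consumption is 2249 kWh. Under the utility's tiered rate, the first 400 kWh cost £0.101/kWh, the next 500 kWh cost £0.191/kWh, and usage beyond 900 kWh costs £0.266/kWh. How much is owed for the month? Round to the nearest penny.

First 400 kWh × £0.101 = £40.40
Next 500 kWh × £0.191 = £95.50
Remaining 1349 kWh × £0.266 = £358.83
Total = £494.73

£494.73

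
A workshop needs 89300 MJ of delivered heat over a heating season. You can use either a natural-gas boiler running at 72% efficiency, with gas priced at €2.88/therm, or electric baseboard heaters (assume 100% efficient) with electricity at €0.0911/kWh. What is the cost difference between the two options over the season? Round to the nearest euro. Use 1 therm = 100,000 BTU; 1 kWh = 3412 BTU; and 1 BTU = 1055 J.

€1126

Heat load = 89300 MJ = 89,300,000,000 J / 1055 = 84,644,550 BTU
Gas: input = 84,644,550 / 0.72 = 117,561,875 BTU = 1,176 therm → 1,176 × €2.88 = €3,385.78
Electric: 84,644,550 BTU / 3412 = 24,810 kWh → × €0.0911 = €2,260.00
Difference = |€3,385.78 − €2,260.00| = €1,125.78 ≈ €1126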